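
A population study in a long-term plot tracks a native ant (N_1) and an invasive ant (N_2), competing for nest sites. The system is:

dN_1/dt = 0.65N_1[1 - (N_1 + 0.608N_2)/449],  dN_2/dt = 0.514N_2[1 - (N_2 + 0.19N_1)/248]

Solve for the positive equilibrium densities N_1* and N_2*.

N_1* ≈ 337, N_2* ≈ 184

Setting both brackets to zero gives the nullclines N_1 + 0.608N_2 = 449 and 0.19N_1 + N_2 = 248.
Substituting N_2 = 248 - 0.19N_1 into the first: N_1(1 - 0.608·0.19) = 449 - 0.608·248.
So N_1* = 298/0.884 = 337, and then N_2* = 248 - 0.19·337 = 184.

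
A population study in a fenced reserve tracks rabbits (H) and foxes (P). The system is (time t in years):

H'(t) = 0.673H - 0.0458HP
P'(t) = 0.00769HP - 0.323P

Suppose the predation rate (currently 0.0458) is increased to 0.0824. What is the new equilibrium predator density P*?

P* ≈ 8.17

At the interior fixed point, setting dH/dt = 0 with H > 0 fixes P* = (prey growth rate)/(HP coefficient) — independent of the other coefficients.
With the change, P* = 0.673/0.0824 = 8.17; it falls from 14.7.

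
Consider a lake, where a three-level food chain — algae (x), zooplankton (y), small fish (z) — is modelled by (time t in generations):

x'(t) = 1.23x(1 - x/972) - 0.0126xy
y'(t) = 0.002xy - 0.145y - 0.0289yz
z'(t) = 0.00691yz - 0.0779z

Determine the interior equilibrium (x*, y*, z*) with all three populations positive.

x* ≈ 860, y* ≈ 11.3, z* ≈ 54.5

From dz/dt = 0: 0.00691y* = 0.0779, so y* = 11.3.
From dx/dt = 0: 1.23(1 - x*/972) = 0.0126·11.3, giving x* = 972·(1 - 0.115) = 860.
From dy/dt = 0: 0.002·860 - 0.145 = 0.0289z*, so z* = 1.57/0.0289 = 54.5.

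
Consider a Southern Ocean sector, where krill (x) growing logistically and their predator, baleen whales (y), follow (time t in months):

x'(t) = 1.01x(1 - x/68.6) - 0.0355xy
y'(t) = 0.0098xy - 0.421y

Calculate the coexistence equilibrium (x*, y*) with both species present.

x* ≈ 43, y* ≈ 10.6

From dy/dt = 0 with y > 0: 0.0098x* = 0.421, so x* = 43.
Substitute into dx/dt = 0: 1.01(1 - 43/68.6) = 0.0355y*.
The bracket is 0.374, giving y* = 0.378/0.0355 = 10.6.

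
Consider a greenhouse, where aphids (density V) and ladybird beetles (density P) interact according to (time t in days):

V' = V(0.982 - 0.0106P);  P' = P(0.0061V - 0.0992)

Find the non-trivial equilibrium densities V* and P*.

V* ≈ 16.3, P* ≈ 92.6

Set dP/dt = 0 with P > 0: 0.0061V - 0.0992 = 0, so V* = 0.0992/0.0061 = 16.3.
Set dV/dt = 0 with V > 0: 0.982 - 0.0106P = 0, so P* = 0.982/0.0106 = 92.6.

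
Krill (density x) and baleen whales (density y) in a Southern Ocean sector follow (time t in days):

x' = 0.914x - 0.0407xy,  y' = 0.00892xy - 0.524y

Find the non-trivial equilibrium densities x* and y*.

x* ≈ 58.7, y* ≈ 22.5

Set dy/dt = 0 with y > 0: 0.00892x - 0.524 = 0, so x* = 0.524/0.00892 = 58.7.
Set dx/dt = 0 with x > 0: 0.914 - 0.0407y = 0, so y* = 0.914/0.0407 = 22.5.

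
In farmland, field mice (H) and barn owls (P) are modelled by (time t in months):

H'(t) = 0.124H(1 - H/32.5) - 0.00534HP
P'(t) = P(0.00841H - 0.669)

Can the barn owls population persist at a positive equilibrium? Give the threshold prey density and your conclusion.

The predator equation gives dP/dt > 0 only when H > 0.669/0.00841 = 79.5.
Without the predator, H → K = 32.5. Since 32.5 < 79.5, the predator cannot invade.

Threshold H = 79.5; K < 79.5, so no, the predator goes extinct.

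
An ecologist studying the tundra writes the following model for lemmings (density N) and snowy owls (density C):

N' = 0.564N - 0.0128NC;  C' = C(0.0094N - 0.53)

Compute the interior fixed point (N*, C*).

Set dC/dt = 0 with C > 0: 0.0094N - 0.53 = 0, so N* = 0.53/0.0094 = 56.4.
Set dN/dt = 0 with N > 0: 0.564 - 0.0128C = 0, so C* = 0.564/0.0128 = 44.1.

N* ≈ 56.4, C* ≈ 44.1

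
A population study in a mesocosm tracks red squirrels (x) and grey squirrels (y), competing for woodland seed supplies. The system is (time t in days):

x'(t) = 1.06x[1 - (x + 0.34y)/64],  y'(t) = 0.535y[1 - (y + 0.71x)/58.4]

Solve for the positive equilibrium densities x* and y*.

x* ≈ 58.2, y* ≈ 17.1

Setting both brackets to zero gives the nullclines x + 0.34y = 64 and 0.71x + y = 58.4.
Substituting y = 58.4 - 0.71x into the first: x(1 - 0.34·0.71) = 64 - 0.34·58.4.
So x* = 44.1/0.759 = 58.2, and then y* = 58.4 - 0.71·58.2 = 17.1.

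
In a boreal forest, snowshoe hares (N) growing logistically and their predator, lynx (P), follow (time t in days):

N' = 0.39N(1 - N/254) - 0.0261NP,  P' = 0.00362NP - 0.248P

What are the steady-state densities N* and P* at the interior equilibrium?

N* ≈ 68.5, P* ≈ 10.9

From dP/dt = 0 with P > 0: 0.00362N* = 0.248, so N* = 68.5.
Substitute into dN/dt = 0: 0.39(1 - 68.5/254) = 0.0261P*.
The bracket is 0.73, giving P* = 0.285/0.0261 = 10.9.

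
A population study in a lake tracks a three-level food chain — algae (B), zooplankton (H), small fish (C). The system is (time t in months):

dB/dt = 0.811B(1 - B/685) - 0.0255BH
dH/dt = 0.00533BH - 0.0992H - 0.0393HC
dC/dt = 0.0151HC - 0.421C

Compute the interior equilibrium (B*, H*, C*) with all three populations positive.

From dC/dt = 0: 0.0151H* = 0.421, so H* = 27.9.
From dB/dt = 0: 0.811(1 - B*/685) = 0.0255·27.9, giving B* = 685·(1 - 0.877) = 84.5.
From dH/dt = 0: 0.00533·84.5 - 0.0992 = 0.0393C*, so C* = 0.351/0.0393 = 8.94.

B* ≈ 84.5, H* ≈ 27.9, C* ≈ 8.94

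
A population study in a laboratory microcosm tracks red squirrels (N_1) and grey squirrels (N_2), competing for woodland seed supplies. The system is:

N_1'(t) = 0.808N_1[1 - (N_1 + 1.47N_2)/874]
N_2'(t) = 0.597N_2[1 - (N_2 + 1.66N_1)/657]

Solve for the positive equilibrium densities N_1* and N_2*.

N_1* ≈ 63.7, N_2* ≈ 551

Setting both brackets to zero gives the nullclines N_1 + 1.47N_2 = 874 and 1.66N_1 + N_2 = 657.
Substituting N_2 = 657 - 1.66N_1 into the first: N_1(1 - 1.47·1.66) = 874 - 1.47·657.
So N_1* = -91.8/-1.44 = 63.7, and then N_2* = 657 - 1.66·63.7 = 551.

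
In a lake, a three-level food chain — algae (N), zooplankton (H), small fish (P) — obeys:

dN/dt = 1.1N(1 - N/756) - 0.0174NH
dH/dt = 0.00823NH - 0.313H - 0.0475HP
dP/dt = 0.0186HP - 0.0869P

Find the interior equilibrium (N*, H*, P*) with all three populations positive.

N* ≈ 700, H* ≈ 4.67, P* ≈ 115

From dP/dt = 0: 0.0186H* = 0.0869, so H* = 4.67.
From dN/dt = 0: 1.1(1 - N*/756) = 0.0174·4.67, giving N* = 756·(1 - 0.0739) = 700.
From dH/dt = 0: 0.00823·700 - 0.313 = 0.0475P*, so P* = 5.45/0.0475 = 115.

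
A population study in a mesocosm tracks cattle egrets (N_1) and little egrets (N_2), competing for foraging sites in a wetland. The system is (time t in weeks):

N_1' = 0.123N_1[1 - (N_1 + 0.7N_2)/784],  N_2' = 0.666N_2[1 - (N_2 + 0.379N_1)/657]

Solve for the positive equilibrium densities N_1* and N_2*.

Setting both brackets to zero gives the nullclines N_1 + 0.7N_2 = 784 and 0.379N_1 + N_2 = 657.
Substituting N_2 = 657 - 0.379N_1 into the first: N_1(1 - 0.7·0.379) = 784 - 0.7·657.
So N_1* = 324/0.735 = 441, and then N_2* = 657 - 0.379·441 = 490.

N_1* ≈ 441, N_2* ≈ 490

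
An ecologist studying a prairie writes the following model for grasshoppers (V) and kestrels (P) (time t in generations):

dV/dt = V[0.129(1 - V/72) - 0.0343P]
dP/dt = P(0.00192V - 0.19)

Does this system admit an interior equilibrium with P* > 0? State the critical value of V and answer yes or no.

Threshold V = 99; K < 99, so no, the predator goes extinct.

The predator equation gives dP/dt > 0 only when V > 0.19/0.00192 = 99.
Without the predator, V → K = 72. Since 72 < 99, the predator cannot invade.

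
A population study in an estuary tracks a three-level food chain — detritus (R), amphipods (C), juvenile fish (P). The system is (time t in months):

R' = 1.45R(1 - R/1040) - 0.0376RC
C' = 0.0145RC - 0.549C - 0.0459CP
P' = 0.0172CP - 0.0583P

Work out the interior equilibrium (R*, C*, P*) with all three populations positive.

R* ≈ 949, C* ≈ 3.39, P* ≈ 288

From dP/dt = 0: 0.0172C* = 0.0583, so C* = 3.39.
From dR/dt = 0: 1.45(1 - R*/1040) = 0.0376·3.39, giving R* = 1040·(1 - 0.0879) = 949.
From dC/dt = 0: 0.0145·949 - 0.549 = 0.0459P*, so P* = 13.2/0.0459 = 288.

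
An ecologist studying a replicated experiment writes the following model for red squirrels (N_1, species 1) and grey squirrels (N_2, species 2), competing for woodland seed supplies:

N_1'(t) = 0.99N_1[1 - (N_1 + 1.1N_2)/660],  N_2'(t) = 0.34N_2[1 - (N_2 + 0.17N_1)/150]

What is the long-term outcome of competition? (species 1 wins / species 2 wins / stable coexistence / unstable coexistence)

Compare the nullcline intercepts: K1/α12 = 660/1.1 = 600 > K2 = 150; K2/α21 = 150/0.17 = 882 > K1 = 660.
Since both inequalities hold, each species can invade when rare, so the interior equilibrium is stable.

stable coexistence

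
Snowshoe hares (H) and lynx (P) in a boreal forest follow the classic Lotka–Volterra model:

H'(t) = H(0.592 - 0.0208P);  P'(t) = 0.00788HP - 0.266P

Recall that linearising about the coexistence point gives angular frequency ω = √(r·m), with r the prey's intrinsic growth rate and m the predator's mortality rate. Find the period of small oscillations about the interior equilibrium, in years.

Here r = 0.592 and m = 0.266, so r·m = 0.157.
ω = √0.157 = 0.397 per year, hence T = 2π/ω ≈ 15.8 years.

T ≈ 15.8 years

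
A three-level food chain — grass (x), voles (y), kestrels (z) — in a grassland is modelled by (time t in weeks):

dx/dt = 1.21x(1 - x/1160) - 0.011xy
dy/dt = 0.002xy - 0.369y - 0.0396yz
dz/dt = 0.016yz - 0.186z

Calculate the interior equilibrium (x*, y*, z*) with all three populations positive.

From dz/dt = 0: 0.016y* = 0.186, so y* = 11.6.
From dx/dt = 0: 1.21(1 - x*/1160) = 0.011·11.6, giving x* = 1160·(1 - 0.106) = 1040.
From dy/dt = 0: 0.002·1040 - 0.369 = 0.0396z*, so z* = 1.71/0.0396 = 43.1.

x* ≈ 1040, y* ≈ 11.6, z* ≈ 43.1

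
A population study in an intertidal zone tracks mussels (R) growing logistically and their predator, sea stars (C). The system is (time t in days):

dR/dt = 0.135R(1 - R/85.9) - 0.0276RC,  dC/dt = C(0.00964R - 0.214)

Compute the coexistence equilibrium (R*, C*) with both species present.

From dC/dt = 0 with C > 0: 0.00964R* = 0.214, so R* = 22.2.
Substitute into dR/dt = 0: 0.135(1 - 22.2/85.9) = 0.0276C*.
The bracket is 0.742, giving C* = 0.1/0.0276 = 3.63.

R* ≈ 22.2, C* ≈ 3.63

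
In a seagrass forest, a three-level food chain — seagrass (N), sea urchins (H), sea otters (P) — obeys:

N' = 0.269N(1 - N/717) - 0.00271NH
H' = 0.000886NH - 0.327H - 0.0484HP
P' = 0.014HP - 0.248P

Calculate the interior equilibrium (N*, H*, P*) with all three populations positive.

N* ≈ 589, H* ≈ 17.7, P* ≈ 4.03

From dP/dt = 0: 0.014H* = 0.248, so H* = 17.7.
From dN/dt = 0: 0.269(1 - N*/717) = 0.00271·17.7, giving N* = 717·(1 - 0.178) = 589.
From dH/dt = 0: 0.000886·589 - 0.327 = 0.0484P*, so P* = 0.195/0.0484 = 4.03.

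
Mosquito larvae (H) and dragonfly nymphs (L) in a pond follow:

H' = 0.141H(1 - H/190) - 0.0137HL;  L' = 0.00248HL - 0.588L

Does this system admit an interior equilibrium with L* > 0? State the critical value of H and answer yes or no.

Threshold H = 237; K < 237, so no, the predator goes extinct.

The predator equation gives dL/dt > 0 only when H > 0.588/0.00248 = 237.
Without the predator, H → K = 190. Since 190 < 237, the predator cannot invade.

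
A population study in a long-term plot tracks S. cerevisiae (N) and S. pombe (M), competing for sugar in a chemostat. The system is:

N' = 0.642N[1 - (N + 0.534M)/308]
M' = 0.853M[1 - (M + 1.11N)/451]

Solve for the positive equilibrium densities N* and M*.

Setting both brackets to zero gives the nullclines N + 0.534M = 308 and 1.11N + M = 451.
Substituting M = 451 - 1.11N into the first: N(1 - 0.534·1.11) = 308 - 0.534·451.
So N* = 67.2/0.407 = 165, and then M* = 451 - 1.11·165 = 268.

N* ≈ 165, M* ≈ 268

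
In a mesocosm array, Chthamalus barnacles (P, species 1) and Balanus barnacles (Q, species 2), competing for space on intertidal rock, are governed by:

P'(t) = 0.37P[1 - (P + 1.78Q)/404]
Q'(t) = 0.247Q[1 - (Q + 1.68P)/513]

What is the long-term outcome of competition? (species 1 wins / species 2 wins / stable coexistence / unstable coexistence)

unstable coexistence (outcome depends on initial conditions)

Compare the nullcline intercepts: K1/α12 = 404/1.78 = 227 < K2 = 513; K2/α21 = 513/1.68 = 305 < K1 = 404.
Since both are reversed, neither can invade when rare; the interior point is a saddle.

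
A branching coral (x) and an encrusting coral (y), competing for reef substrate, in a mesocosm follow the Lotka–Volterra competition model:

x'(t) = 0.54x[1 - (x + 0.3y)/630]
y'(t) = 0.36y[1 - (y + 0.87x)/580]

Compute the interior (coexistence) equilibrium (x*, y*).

x* ≈ 617, y* ≈ 43.2

Setting both brackets to zero gives the nullclines x + 0.3y = 630 and 0.87x + y = 580.
Substituting y = 580 - 0.87x into the first: x(1 - 0.3·0.87) = 630 - 0.3·580.
So x* = 456/0.739 = 617, and then y* = 580 - 0.87·617 = 43.2.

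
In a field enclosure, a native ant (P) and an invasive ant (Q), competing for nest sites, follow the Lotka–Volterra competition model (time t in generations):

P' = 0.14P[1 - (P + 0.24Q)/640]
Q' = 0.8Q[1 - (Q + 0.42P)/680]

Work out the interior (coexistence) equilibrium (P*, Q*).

P* ≈ 530, Q* ≈ 457

Setting both brackets to zero gives the nullclines P + 0.24Q = 640 and 0.42P + Q = 680.
Substituting Q = 680 - 0.42P into the first: P(1 - 0.24·0.42) = 640 - 0.24·680.
So P* = 477/0.899 = 530, and then Q* = 680 - 0.42·530 = 457.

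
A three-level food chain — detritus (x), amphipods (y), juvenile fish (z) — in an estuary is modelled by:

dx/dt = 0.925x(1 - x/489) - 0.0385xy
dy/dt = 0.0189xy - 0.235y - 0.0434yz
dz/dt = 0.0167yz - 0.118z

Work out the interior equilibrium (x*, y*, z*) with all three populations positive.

x* ≈ 345, y* ≈ 7.07, z* ≈ 145

From dz/dt = 0: 0.0167y* = 0.118, so y* = 7.07.
From dx/dt = 0: 0.925(1 - x*/489) = 0.0385·7.07, giving x* = 489·(1 - 0.294) = 345.
From dy/dt = 0: 0.0189·345 - 0.235 = 0.0434z*, so z* = 6.29/0.0434 = 145.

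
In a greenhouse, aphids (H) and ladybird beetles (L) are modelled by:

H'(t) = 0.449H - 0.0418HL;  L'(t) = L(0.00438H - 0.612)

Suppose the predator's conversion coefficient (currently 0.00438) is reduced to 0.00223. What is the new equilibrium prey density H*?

At the interior fixed point, setting dL/dt = 0 with L > 0 fixes H* = (predator death rate)/(HL coefficient) — independent of the other coefficients.
With the change, H* = 0.612/0.00223 = 274; it rises from 140.

H* ≈ 274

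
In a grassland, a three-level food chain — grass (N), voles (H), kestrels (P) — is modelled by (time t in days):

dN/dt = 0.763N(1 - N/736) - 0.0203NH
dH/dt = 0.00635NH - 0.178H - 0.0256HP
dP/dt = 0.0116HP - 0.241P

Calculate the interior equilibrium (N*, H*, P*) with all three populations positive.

From dP/dt = 0: 0.0116H* = 0.241, so H* = 20.8.
From dN/dt = 0: 0.763(1 - N*/736) = 0.0203·20.8, giving N* = 736·(1 - 0.553) = 329.
From dH/dt = 0: 0.00635·329 - 0.178 = 0.0256P*, so P* = 1.91/0.0256 = 74.7.

N* ≈ 329, H* ≈ 20.8, P* ≈ 74.7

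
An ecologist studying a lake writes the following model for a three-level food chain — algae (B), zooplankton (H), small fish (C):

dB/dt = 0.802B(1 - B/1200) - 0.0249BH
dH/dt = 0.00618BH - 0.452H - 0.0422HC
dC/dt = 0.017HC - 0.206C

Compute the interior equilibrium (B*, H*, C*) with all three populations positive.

From dC/dt = 0: 0.017H* = 0.206, so H* = 12.1.
From dB/dt = 0: 0.802(1 - B*/1200) = 0.0249·12.1, giving B* = 1200·(1 - 0.376) = 749.
From dH/dt = 0: 0.00618·749 - 0.452 = 0.0422C*, so C* = 4.17/0.0422 = 98.9.

B* ≈ 749, H* ≈ 12.1, C* ≈ 98.9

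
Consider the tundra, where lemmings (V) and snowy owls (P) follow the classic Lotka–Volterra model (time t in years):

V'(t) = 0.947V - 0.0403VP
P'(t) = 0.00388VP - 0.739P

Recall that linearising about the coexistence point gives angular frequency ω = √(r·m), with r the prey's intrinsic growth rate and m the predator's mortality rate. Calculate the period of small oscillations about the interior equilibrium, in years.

Here r = 0.947 and m = 0.739, so r·m = 0.7.
ω = √0.7 = 0.837 per year, hence T = 2π/ω ≈ 7.51 years.

T ≈ 7.51 years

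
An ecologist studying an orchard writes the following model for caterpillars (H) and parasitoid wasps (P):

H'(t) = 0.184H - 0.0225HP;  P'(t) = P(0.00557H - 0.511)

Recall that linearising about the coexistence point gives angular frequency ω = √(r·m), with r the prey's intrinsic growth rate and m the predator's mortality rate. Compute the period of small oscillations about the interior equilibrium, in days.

Here r = 0.184 and m = 0.511, so r·m = 0.094.
ω = √0.094 = 0.307 per day, hence T = 2π/ω ≈ 20.5 days.

T ≈ 20.5 days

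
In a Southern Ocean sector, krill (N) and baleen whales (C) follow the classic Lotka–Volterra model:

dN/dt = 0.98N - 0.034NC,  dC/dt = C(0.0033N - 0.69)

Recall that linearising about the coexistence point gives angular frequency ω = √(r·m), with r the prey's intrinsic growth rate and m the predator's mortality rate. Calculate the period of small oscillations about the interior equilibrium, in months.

Here r = 0.98 and m = 0.69, so r·m = 0.676.
ω = √0.676 = 0.822 per month, hence T = 2π/ω ≈ 7.64 months.

T ≈ 7.64 months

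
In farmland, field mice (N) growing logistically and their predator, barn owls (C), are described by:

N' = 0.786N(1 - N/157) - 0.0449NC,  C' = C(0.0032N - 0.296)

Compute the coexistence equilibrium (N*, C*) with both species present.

N* ≈ 92.5, C* ≈ 7.19

From dC/dt = 0 with C > 0: 0.0032N* = 0.296, so N* = 92.5.
Substitute into dN/dt = 0: 0.786(1 - 92.5/157) = 0.0449C*.
The bracket is 0.411, giving C* = 0.323/0.0449 = 7.19.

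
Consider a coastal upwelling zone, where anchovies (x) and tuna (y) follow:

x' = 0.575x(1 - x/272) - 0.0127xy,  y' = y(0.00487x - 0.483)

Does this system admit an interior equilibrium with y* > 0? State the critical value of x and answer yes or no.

The predator equation gives dy/dt > 0 only when x > 0.483/0.00487 = 99.2.
Without the predator, x → K = 272. Since 272 > 99.2, the predator can invade and persist.

Threshold x = 99.2; K > 99.2, so yes, the predator persists.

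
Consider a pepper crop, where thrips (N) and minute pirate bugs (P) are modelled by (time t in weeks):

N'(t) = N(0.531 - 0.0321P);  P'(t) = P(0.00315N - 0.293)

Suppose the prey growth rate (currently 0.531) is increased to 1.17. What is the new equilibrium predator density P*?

P* ≈ 36.4

At the interior fixed point, setting dN/dt = 0 with N > 0 fixes P* = (prey growth rate)/(NP coefficient) — independent of the other coefficients.
With the change, P* = 1.17/0.0321 = 36.4; it rises from 16.5.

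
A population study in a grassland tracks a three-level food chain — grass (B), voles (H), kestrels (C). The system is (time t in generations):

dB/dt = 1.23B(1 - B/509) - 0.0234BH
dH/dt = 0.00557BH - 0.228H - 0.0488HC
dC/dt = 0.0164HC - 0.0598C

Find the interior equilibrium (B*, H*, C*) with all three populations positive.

From dC/dt = 0: 0.0164H* = 0.0598, so H* = 3.65.
From dB/dt = 0: 1.23(1 - B*/509) = 0.0234·3.65, giving B* = 509·(1 - 0.0694) = 474.
From dH/dt = 0: 0.00557·474 - 0.228 = 0.0488C*, so C* = 2.41/0.0488 = 49.4.

B* ≈ 474, H* ≈ 3.65, C* ≈ 49.4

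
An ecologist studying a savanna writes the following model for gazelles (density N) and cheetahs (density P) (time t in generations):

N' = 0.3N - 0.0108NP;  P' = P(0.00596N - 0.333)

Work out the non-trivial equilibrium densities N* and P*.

N* ≈ 55.9, P* ≈ 27.8

Set dP/dt = 0 with P > 0: 0.00596N - 0.333 = 0, so N* = 0.333/0.00596 = 55.9.
Set dN/dt = 0 with N > 0: 0.3 - 0.0108P = 0, so P* = 0.3/0.0108 = 27.8.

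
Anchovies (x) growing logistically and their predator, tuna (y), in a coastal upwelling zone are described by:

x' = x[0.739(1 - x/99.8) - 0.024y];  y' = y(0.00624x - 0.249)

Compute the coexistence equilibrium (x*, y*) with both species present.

From dy/dt = 0 with y > 0: 0.00624x* = 0.249, so x* = 39.9.
Substitute into dx/dt = 0: 0.739(1 - 39.9/99.8) = 0.024y*.
The bracket is 0.6, giving y* = 0.444/0.024 = 18.5.

x* ≈ 39.9, y* ≈ 18.5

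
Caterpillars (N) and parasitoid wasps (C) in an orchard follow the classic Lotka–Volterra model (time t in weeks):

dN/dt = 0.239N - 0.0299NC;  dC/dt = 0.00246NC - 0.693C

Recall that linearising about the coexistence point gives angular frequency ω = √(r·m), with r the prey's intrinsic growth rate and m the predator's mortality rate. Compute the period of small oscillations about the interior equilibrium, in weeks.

T ≈ 15.4 weeks

Here r = 0.239 and m = 0.693, so r·m = 0.166.
ω = √0.166 = 0.407 per week, hence T = 2π/ω ≈ 15.4 weeks.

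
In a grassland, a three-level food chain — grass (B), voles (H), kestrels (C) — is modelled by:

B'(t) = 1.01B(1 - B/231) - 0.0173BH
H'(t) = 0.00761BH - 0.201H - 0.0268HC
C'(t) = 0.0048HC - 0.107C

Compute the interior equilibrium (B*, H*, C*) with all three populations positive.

From dC/dt = 0: 0.0048H* = 0.107, so H* = 22.3.
From dB/dt = 0: 1.01(1 - B*/231) = 0.0173·22.3, giving B* = 231·(1 - 0.382) = 143.
From dH/dt = 0: 0.00761·143 - 0.201 = 0.0268C*, so C* = 0.886/0.0268 = 33.

B* ≈ 143, H* ≈ 22.3, C* ≈ 33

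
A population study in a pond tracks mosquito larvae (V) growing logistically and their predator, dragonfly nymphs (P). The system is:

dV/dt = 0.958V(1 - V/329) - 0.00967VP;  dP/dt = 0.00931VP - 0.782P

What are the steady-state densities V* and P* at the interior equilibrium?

V* ≈ 84, P* ≈ 73.8

From dP/dt = 0 with P > 0: 0.00931V* = 0.782, so V* = 84.
Substitute into dV/dt = 0: 0.958(1 - 84/329) = 0.00967P*.
The bracket is 0.745, giving P* = 0.713/0.00967 = 73.8.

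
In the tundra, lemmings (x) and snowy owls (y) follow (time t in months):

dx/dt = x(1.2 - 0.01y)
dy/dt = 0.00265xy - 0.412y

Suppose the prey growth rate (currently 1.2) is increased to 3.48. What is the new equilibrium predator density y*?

At the interior fixed point, setting dx/dt = 0 with x > 0 fixes y* = (prey growth rate)/(xy coefficient) — independent of the other coefficients.
With the change, y* = 3.48/0.01 = 348; it rises from 120.

y* ≈ 348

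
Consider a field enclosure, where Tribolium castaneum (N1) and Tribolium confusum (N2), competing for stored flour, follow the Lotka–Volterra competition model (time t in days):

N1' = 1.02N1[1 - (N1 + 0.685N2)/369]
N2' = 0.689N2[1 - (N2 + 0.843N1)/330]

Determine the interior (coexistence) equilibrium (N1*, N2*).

N1* ≈ 338, N2* ≈ 44.8

Setting both brackets to zero gives the nullclines N1 + 0.685N2 = 369 and 0.843N1 + N2 = 330.
Substituting N2 = 330 - 0.843N1 into the first: N1(1 - 0.685·0.843) = 369 - 0.685·330.
So N1* = 143/0.423 = 338, and then N2* = 330 - 0.843·338 = 44.8.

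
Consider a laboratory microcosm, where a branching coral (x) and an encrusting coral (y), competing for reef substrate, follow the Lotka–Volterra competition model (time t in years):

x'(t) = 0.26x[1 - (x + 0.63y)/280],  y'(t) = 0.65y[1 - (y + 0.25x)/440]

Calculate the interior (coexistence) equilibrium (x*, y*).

Setting both brackets to zero gives the nullclines x + 0.63y = 280 and 0.25x + y = 440.
Substituting y = 440 - 0.25x into the first: x(1 - 0.63·0.25) = 280 - 0.63·440.
So x* = 2.8/0.843 = 3.32, and then y* = 440 - 0.25·3.32 = 439.

x* ≈ 3.32, y* ≈ 439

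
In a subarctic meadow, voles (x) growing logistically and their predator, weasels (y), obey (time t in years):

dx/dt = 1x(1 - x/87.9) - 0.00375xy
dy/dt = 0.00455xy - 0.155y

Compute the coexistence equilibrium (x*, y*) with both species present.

From dy/dt = 0 with y > 0: 0.00455x* = 0.155, so x* = 34.1.
Substitute into dx/dt = 0: 1(1 - 34.1/87.9) = 0.00375y*.
The bracket is 0.612, giving y* = 0.612/0.00375 = 163.

x* ≈ 34.1, y* ≈ 163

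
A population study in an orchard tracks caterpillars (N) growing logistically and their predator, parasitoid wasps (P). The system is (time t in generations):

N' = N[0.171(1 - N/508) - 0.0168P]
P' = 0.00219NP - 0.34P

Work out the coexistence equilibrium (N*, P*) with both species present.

From dP/dt = 0 with P > 0: 0.00219N* = 0.34, so N* = 155.
Substitute into dN/dt = 0: 0.171(1 - 155/508) = 0.0168P*.
The bracket is 0.694, giving P* = 0.119/0.0168 = 7.07.

N* ≈ 155, P* ≈ 7.07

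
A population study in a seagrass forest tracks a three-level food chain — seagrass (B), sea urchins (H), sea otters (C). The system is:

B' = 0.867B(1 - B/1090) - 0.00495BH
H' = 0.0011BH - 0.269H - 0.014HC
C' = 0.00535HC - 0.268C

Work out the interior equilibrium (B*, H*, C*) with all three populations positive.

B* ≈ 778, H* ≈ 50.1, C* ≈ 41.9

From dC/dt = 0: 0.00535H* = 0.268, so H* = 50.1.
From dB/dt = 0: 0.867(1 - B*/1090) = 0.00495·50.1, giving B* = 1090·(1 - 0.286) = 778.
From dH/dt = 0: 0.0011·778 - 0.269 = 0.014C*, so C* = 0.587/0.014 = 41.9.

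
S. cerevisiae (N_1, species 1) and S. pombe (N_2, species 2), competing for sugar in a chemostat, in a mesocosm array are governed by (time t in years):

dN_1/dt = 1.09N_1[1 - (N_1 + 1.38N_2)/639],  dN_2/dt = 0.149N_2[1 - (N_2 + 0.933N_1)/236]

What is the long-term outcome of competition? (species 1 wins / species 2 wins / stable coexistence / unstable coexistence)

Compare the nullcline intercepts: K1/α12 = 639/1.38 = 463 > K2 = 236; K2/α21 = 236/0.933 = 253 < K1 = 639.
Since the inequalities point opposite ways, species 1 can invade but species 2 cannot.

species 1 excludes species 2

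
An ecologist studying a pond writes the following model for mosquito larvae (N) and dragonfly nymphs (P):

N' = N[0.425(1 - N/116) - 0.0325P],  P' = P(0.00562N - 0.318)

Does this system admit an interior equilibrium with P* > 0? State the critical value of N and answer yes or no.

The predator equation gives dP/dt > 0 only when N > 0.318/0.00562 = 56.6.
Without the predator, N → K = 116. Since 116 > 56.6, the predator can invade and persist.

Threshold N = 56.6; K > 56.6, so yes, the predator persists.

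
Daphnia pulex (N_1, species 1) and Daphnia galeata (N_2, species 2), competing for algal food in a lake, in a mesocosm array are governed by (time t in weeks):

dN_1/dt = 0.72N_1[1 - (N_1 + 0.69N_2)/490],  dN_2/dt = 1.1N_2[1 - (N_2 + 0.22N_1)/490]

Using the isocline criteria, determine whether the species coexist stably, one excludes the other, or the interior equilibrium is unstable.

stable coexistence

Compare the nullcline intercepts: K1/α12 = 490/0.69 = 710 > K2 = 490; K2/α21 = 490/0.22 = 2230 > K1 = 490.
Since both inequalities hold, each species can invade when rare, so the interior equilibrium is stable.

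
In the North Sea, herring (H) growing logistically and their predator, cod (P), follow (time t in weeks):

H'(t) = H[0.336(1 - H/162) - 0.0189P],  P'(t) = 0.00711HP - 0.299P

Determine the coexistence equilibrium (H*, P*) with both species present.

From dP/dt = 0 with P > 0: 0.00711H* = 0.299, so H* = 42.1.
Substitute into dH/dt = 0: 0.336(1 - 42.1/162) = 0.0189P*.
The bracket is 0.74, giving P* = 0.249/0.0189 = 13.2.

H* ≈ 42.1, P* ≈ 13.2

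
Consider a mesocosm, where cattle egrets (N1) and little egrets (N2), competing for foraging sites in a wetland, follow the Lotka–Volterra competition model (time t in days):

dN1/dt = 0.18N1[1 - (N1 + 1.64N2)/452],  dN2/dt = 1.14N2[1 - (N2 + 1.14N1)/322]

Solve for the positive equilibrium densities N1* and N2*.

Setting both brackets to zero gives the nullclines N1 + 1.64N2 = 452 and 1.14N1 + N2 = 322.
Substituting N2 = 322 - 1.14N1 into the first: N1(1 - 1.64·1.14) = 452 - 1.64·322.
So N1* = -76.1/-0.87 = 87.5, and then N2* = 322 - 1.14·87.5 = 222.

N1* ≈ 87.5, N2* ≈ 222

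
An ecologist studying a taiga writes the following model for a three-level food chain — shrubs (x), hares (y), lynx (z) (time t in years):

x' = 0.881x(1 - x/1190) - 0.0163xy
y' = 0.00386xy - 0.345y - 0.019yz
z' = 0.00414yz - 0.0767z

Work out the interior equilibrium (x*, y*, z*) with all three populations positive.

From dz/dt = 0: 0.00414y* = 0.0767, so y* = 18.5.
From dx/dt = 0: 0.881(1 - x*/1190) = 0.0163·18.5, giving x* = 1190·(1 - 0.343) = 782.
From dy/dt = 0: 0.00386·782 - 0.345 = 0.019z*, so z* = 2.67/0.019 = 141.

x* ≈ 782, y* ≈ 18.5, z* ≈ 141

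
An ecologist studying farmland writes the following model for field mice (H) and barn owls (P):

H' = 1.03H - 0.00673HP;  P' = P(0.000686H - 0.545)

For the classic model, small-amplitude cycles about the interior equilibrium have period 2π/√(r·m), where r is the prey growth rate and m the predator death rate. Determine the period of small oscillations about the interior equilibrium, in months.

Here r = 1.03 and m = 0.545, so r·m = 0.561.
ω = √0.561 = 0.749 per month, hence T = 2π/ω ≈ 8.39 months.

T ≈ 8.39 months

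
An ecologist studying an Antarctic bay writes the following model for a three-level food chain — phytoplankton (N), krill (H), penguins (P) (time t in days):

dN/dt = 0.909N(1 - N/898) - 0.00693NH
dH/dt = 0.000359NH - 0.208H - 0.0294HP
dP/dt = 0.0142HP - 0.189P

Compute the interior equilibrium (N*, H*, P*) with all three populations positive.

From dP/dt = 0: 0.0142H* = 0.189, so H* = 13.3.
From dN/dt = 0: 0.909(1 - N*/898) = 0.00693·13.3, giving N* = 898·(1 - 0.101) = 807.
From dH/dt = 0: 0.000359·807 - 0.208 = 0.0294P*, so P* = 0.0817/0.0294 = 2.78.

N* ≈ 807, H* ≈ 13.3, P* ≈ 2.78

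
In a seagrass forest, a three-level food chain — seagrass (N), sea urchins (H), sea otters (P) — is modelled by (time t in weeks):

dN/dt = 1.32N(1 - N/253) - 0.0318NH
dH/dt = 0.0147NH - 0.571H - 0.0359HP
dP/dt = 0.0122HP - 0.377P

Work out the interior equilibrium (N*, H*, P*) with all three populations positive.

N* ≈ 64.7, H* ≈ 30.9, P* ≈ 10.6

From dP/dt = 0: 0.0122H* = 0.377, so H* = 30.9.
From dN/dt = 0: 1.32(1 - N*/253) = 0.0318·30.9, giving N* = 253·(1 - 0.744) = 64.7.
From dH/dt = 0: 0.0147·64.7 - 0.571 = 0.0359P*, so P* = 0.379/0.0359 = 10.6.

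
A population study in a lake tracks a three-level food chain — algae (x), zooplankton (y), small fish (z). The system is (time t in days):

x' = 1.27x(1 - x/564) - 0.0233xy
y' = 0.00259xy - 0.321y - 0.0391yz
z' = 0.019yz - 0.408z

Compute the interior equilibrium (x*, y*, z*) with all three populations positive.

x* ≈ 342, y* ≈ 21.5, z* ≈ 14.4

From dz/dt = 0: 0.019y* = 0.408, so y* = 21.5.
From dx/dt = 0: 1.27(1 - x*/564) = 0.0233·21.5, giving x* = 564·(1 - 0.394) = 342.
From dy/dt = 0: 0.00259·342 - 0.321 = 0.0391z*, so z* = 0.564/0.0391 = 14.4.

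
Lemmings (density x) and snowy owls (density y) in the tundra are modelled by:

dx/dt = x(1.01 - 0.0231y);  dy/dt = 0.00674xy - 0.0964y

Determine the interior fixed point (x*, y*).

Set dy/dt = 0 with y > 0: 0.00674x - 0.0964 = 0, so x* = 0.0964/0.00674 = 14.3.
Set dx/dt = 0 with x > 0: 1.01 - 0.0231y = 0, so y* = 1.01/0.0231 = 43.7.

x* ≈ 14.3, y* ≈ 43.7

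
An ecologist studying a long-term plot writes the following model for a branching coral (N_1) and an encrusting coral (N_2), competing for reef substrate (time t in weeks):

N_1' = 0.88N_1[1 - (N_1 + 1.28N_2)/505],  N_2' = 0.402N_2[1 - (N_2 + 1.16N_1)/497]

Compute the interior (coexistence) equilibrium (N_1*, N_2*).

Setting both brackets to zero gives the nullclines N_1 + 1.28N_2 = 505 and 1.16N_1 + N_2 = 497.
Substituting N_2 = 497 - 1.16N_1 into the first: N_1(1 - 1.28·1.16) = 505 - 1.28·497.
So N_1* = -131/-0.485 = 271, and then N_2* = 497 - 1.16·271 = 183.

N_1* ≈ 271, N_2* ≈ 183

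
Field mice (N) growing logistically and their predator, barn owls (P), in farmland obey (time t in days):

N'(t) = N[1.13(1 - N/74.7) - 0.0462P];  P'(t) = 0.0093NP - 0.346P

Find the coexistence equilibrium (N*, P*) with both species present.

From dP/dt = 0 with P > 0: 0.0093N* = 0.346, so N* = 37.2.
Substitute into dN/dt = 0: 1.13(1 - 37.2/74.7) = 0.0462P*.
The bracket is 0.502, giving P* = 0.567/0.0462 = 12.3.

N* ≈ 37.2, P* ≈ 12.3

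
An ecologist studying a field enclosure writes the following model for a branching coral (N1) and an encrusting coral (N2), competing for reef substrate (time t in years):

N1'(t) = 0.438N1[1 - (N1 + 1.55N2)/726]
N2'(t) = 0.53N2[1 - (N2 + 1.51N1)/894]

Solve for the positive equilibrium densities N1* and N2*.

N1* ≈ 492, N2* ≈ 151

Setting both brackets to zero gives the nullclines N1 + 1.55N2 = 726 and 1.51N1 + N2 = 894.
Substituting N2 = 894 - 1.51N1 into the first: N1(1 - 1.55·1.51) = 726 - 1.55·894.
So N1* = -660/-1.34 = 492, and then N2* = 894 - 1.51·492 = 151.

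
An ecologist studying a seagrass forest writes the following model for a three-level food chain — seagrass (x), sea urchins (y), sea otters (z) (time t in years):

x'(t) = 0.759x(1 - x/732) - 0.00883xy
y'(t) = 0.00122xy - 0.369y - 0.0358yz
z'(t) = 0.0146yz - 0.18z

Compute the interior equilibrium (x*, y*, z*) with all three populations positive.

From dz/dt = 0: 0.0146y* = 0.18, so y* = 12.3.
From dx/dt = 0: 0.759(1 - x*/732) = 0.00883·12.3, giving x* = 732·(1 - 0.143) = 627.
From dy/dt = 0: 0.00122·627 - 0.369 = 0.0358z*, so z* = 0.396/0.0358 = 11.1.

x* ≈ 627, y* ≈ 12.3, z* ≈ 11.1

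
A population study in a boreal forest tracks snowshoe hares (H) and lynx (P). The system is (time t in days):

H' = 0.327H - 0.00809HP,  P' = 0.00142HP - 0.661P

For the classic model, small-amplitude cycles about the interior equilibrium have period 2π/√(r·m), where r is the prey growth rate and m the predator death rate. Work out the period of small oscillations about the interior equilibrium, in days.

T ≈ 13.5 days

Here r = 0.327 and m = 0.661, so r·m = 0.216.
ω = √0.216 = 0.465 per day, hence T = 2π/ω ≈ 13.5 days.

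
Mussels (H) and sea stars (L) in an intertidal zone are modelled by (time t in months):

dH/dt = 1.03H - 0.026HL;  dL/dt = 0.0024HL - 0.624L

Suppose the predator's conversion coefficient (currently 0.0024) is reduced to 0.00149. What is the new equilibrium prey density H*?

H* ≈ 419

At the interior fixed point, setting dL/dt = 0 with L > 0 fixes H* = (predator death rate)/(HL coefficient) — independent of the other coefficients.
With the change, H* = 0.624/0.00149 = 419; it rises from 260.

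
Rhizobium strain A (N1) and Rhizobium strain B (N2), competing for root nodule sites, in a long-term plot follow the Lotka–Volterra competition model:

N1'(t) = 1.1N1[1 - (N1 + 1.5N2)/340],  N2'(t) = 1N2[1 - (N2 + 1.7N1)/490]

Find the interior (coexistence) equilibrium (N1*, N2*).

N1* ≈ 255, N2* ≈ 56.8

Setting both brackets to zero gives the nullclines N1 + 1.5N2 = 340 and 1.7N1 + N2 = 490.
Substituting N2 = 490 - 1.7N1 into the first: N1(1 - 1.5·1.7) = 340 - 1.5·490.
So N1* = -395/-1.55 = 255, and then N2* = 490 - 1.7·255 = 56.8.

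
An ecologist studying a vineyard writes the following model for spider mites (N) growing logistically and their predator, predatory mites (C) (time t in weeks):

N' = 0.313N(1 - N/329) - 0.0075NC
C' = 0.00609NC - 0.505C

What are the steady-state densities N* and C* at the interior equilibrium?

N* ≈ 82.9, C* ≈ 31.2

From dC/dt = 0 with C > 0: 0.00609N* = 0.505, so N* = 82.9.
Substitute into dN/dt = 0: 0.313(1 - 82.9/329) = 0.0075C*.
The bracket is 0.748, giving C* = 0.234/0.0075 = 31.2.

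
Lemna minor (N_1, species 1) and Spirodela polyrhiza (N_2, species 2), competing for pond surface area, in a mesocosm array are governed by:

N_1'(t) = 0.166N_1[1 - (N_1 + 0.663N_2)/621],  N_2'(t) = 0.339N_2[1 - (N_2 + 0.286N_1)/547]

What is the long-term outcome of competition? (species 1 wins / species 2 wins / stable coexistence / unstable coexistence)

Compare the nullcline intercepts: K1/α12 = 621/0.663 = 937 > K2 = 547; K2/α21 = 547/0.286 = 1910 > K1 = 621.
Since both inequalities hold, each species can invade when rare, so the interior equilibrium is stable.

stable coexistence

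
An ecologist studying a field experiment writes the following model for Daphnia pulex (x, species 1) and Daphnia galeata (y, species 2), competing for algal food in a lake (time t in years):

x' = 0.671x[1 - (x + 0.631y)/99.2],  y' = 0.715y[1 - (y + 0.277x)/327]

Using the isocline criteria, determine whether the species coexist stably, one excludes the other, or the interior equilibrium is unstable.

Compare the nullcline intercepts: K1/α12 = 99.2/0.631 = 157 < K2 = 327; K2/α21 = 327/0.277 = 1180 > K1 = 99.2.
Since the inequalities point opposite ways, species 2 can invade but species 1 cannot.

species 2 excludes species 1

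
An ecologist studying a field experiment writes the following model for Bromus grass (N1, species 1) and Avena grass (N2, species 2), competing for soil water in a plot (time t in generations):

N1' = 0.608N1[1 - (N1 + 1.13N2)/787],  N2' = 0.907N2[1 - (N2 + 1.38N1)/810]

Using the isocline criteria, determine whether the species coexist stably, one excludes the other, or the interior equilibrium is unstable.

unstable coexistence (outcome depends on initial conditions)

Compare the nullcline intercepts: K1/α12 = 787/1.13 = 696 < K2 = 810; K2/α21 = 810/1.38 = 587 < K1 = 787.
Since both are reversed, neither can invade when rare; the interior point is a saddle.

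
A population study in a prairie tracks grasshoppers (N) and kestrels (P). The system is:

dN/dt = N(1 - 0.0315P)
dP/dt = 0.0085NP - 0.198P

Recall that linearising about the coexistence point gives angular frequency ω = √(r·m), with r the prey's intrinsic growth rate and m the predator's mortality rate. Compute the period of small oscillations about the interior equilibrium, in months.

Here r = 1 and m = 0.198, so r·m = 0.198.
ω = √0.198 = 0.445 per month, hence T = 2π/ω ≈ 14.1 months.

T ≈ 14.1 months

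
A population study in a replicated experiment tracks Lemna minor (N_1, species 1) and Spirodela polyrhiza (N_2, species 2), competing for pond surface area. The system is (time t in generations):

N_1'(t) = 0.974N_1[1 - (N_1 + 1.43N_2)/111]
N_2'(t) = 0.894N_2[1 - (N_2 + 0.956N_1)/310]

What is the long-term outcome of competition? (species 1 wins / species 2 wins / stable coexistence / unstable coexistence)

species 2 excludes species 1

Compare the nullcline intercepts: K1/α12 = 111/1.43 = 77.6 < K2 = 310; K2/α21 = 310/0.956 = 324 > K1 = 111.
Since the inequalities point opposite ways, species 2 can invade but species 1 cannot.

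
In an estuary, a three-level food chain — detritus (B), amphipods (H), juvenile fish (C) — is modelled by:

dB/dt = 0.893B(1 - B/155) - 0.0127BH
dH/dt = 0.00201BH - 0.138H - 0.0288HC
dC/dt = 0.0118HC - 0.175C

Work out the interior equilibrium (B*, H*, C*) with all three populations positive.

From dC/dt = 0: 0.0118H* = 0.175, so H* = 14.8.
From dB/dt = 0: 0.893(1 - B*/155) = 0.0127·14.8, giving B* = 155·(1 - 0.211) = 122.
From dH/dt = 0: 0.00201·122 - 0.138 = 0.0288C*, so C* = 0.108/0.0288 = 3.74.

B* ≈ 122, H* ≈ 14.8, C* ≈ 3.74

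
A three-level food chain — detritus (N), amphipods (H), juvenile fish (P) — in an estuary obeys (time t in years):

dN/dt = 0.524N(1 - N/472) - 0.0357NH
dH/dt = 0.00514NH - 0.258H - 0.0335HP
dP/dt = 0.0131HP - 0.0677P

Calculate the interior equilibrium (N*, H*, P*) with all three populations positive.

From dP/dt = 0: 0.0131H* = 0.0677, so H* = 5.17.
From dN/dt = 0: 0.524(1 - N*/472) = 0.0357·5.17, giving N* = 472·(1 - 0.352) = 306.
From dH/dt = 0: 0.00514·306 - 0.258 = 0.0335P*, so P* = 1.31/0.0335 = 39.2.

N* ≈ 306, H* ≈ 5.17, P* ≈ 39.2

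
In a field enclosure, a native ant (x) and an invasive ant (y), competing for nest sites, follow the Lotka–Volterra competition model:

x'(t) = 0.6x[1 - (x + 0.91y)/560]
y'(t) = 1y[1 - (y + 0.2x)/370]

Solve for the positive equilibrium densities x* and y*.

Setting both brackets to zero gives the nullclines x + 0.91y = 560 and 0.2x + y = 370.
Substituting y = 370 - 0.2x into the first: x(1 - 0.91·0.2) = 560 - 0.91·370.
So x* = 223/0.818 = 273, and then y* = 370 - 0.2·273 = 315.

x* ≈ 273, y* ≈ 315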